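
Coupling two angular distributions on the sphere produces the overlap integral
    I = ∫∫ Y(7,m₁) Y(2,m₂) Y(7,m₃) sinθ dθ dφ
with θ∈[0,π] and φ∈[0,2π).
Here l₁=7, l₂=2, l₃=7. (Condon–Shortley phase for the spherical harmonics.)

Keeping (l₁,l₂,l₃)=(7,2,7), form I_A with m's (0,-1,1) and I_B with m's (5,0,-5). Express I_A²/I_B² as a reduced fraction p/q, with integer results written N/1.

84/361

Shared (l₁,l₂,l₃)=(7,2,7): N and (l;000)² cancel in I_A²/I_B².
A: Δ = 2!·12!·2!/17! = 1/185640; Racah Σ t=0..1: t=0:+1/1209600 t=1:−1/1036800 = -1/7257600; ⇒ 3j(7 2 7; 0 -1 1)² = 1/2210, sgn -1
B: Δ = 2!·12!·2!/17! = 1/185640; Racah Σ t=0..2: t=0:+1/29030400 t=1:−1/39916800 t=2:+1/1916006400 = 19/1916006400; ⇒ 3j(7 2 7; 5 0 -5)² = 361/185640, sgn +1
I_A²/I_B² = (1/2210)/(361/185640) = 84/361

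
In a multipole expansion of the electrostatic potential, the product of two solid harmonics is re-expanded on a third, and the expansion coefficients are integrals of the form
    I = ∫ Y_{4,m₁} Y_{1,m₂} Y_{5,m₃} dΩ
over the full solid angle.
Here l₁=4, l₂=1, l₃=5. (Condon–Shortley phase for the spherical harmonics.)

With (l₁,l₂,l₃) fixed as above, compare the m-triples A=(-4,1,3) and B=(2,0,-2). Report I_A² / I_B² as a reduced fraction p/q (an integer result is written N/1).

1/21

Shared (l₁,l₂,l₃)=(4,1,5): N and (l;000)² cancel in I_A²/I_B².
A: Δ = 0!·8!·2!/11! = 1/495; Racah Σ t=0..0: t=0:+1/80640 = 1/80640; ⇒ 3j(4 1 5; -4 1 3)² = 1/495, sgn +1
B: Δ = 0!·8!·2!/11! = 1/495; Racah Σ t=0..0: t=0:+1/1440 = 1/1440; ⇒ 3j(4 1 5; 2 0 -2)² = 7/165, sgn -1
I_A²/I_B² = (1/495)/(7/165) = 1/21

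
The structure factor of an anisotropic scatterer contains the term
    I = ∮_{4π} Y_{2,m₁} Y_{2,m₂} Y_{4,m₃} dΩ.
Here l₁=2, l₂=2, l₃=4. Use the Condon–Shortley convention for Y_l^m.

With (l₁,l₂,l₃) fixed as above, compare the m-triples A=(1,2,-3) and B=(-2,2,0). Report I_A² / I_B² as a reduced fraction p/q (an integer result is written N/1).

35/1

l's match ⇒ only the (l;m) 3-j factors differ between A and B.
A: triangle coeff Δ(2,2,4) = 1/630; Σ_t [0,0]: t=0:+1/144 = 1/144; (3j)²=1/18 [(2 2 4; 1 2 -3)], sign=-1
B: triangle coeff Δ(2,2,4) = 1/630; Σ_t [0,0]: t=0:+1/576 = 1/576; (3j)²=1/630 [(2 2 4; -2 2 0)], sign=+1
I_A²/I_B² = (1/18)/(1/630) = 35/1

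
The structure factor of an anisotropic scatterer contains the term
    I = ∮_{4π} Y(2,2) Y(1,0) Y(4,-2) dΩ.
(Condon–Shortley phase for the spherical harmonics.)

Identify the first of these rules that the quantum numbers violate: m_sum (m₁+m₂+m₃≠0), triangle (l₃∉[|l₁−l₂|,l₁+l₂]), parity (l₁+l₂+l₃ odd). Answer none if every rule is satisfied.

azimuthal sum: 2 + 0 − 2 = 0  ✓
1 ≤ 4 ≤ 3 (triangle on l)  ✗
L = 2 + 1 + 4 = 7 (odd)

triangle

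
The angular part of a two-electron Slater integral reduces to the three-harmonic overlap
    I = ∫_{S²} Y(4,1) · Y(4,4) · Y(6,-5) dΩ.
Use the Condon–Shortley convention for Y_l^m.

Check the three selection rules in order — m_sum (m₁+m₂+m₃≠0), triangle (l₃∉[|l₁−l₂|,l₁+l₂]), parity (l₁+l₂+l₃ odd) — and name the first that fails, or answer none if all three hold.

none

azimuthal sum: 1 + 4 − 5 = 0  ✓
0 ≤ 6 ≤ 8 (triangle on l)  ✓
L = 4 + 4 + 6 = 14 (even)  ✓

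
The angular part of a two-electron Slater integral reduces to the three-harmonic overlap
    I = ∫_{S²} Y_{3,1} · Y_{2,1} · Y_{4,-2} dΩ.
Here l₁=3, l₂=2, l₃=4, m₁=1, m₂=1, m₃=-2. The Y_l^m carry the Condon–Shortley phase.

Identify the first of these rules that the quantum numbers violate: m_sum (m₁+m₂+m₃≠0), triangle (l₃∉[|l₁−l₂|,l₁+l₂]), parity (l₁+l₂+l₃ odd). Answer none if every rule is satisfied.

Σmᵢ = 0  ✓
l₃∈[|l₁−l₂|,l₁+l₂]=[1,5], have l₃=4  ✓
Σlᵢ = 9 ⇒ odd  ✗

parity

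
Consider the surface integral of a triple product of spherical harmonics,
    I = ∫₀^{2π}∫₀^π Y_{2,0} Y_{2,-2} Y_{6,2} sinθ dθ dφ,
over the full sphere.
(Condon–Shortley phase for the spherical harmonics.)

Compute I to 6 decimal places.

l₃=6 ∉ [0,4] — triangle fails ⇒ I = 0

0.000000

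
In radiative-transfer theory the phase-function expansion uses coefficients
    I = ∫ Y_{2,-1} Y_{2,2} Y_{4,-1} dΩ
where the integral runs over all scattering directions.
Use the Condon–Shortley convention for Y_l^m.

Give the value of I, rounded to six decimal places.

Rules hold: Σm=0, L=8 even, 0≤4≤4.
N = 5·5·9 = 225
Δ = 0!·4!·4!/9! = 1/630
Racah Σ t=0..0: t=0:+1/16 = 1/16
⇒ 3j(2 2 4; 0 0 0)² = 2/35, sgn +1
Racah Σ t=0..0: t=0:+1/144 = 1/144
⇒ 3j(2 2 4; -1 2 -1)² = 1/126, sgn -1
4πI² = N·(3j₀)²·(3jₘ)² = 5/49
I = -1·√(0.102041/4π) = -0.09011188

-0.090112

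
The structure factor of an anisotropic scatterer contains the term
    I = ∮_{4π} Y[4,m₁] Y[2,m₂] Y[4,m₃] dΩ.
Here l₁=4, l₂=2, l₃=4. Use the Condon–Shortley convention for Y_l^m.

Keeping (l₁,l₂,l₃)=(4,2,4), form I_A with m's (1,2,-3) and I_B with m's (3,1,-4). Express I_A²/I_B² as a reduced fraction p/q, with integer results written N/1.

l's match ⇒ only the (l;m) 3-j factors differ between A and B.
A: triangle coeff Δ(4,2,4) = 1/13860; Σ_t [2,2]: t=2:+1/480 = 1/480; (3j)²=3/110 [(4 2 4; 1 2 -3)], sign=-1
B: triangle coeff Δ(4,2,4) = 1/13860; Σ_t [1,1]: t=1:−1/1440 = -1/1440; (3j)²=7/165 [(4 2 4; 3 1 -4)], sign=-1
I_A²/I_B² = (3/110)/(7/165) = 9/14

9/14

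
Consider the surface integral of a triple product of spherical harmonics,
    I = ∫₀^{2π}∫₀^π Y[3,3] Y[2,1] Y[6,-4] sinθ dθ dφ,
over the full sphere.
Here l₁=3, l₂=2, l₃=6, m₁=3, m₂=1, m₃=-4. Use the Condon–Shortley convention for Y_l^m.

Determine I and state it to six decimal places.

l₃=6 ∉ [1,5] — triangle fails ⇒ I = 0

0.000000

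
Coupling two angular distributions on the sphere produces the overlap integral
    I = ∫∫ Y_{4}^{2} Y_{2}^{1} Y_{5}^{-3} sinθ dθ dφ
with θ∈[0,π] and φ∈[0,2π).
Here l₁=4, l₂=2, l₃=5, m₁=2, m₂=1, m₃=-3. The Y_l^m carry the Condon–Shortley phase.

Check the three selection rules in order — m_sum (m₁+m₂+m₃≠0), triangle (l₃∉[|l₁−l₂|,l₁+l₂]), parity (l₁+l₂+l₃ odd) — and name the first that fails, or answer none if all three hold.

parity

azimuthal sum: 2 + 1 − 3 = 0  ✓
2 ≤ 5 ≤ 6 (triangle on l)  ✓
L = 4 + 2 + 5 = 11 (odd)  ✗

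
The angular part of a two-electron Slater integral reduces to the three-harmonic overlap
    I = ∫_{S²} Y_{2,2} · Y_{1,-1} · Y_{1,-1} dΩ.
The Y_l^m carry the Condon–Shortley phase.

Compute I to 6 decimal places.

Checks pass: Σm=0; 4 even; l₃=1∈[1,3].
(2·2+1)(2·1+1)(2·1+1) = 45
Δ: 2! 2! 0! / 5! → 1/30
sum: t=1:−1/1 = -1/1
3j²(2 1 1; 0 0 0) = Δ·Π!·Σ² = 2/15  (sign +1)
sum: t=0:+1/4 = 1/4
3j²(2 1 1; 2 -1 -1) = Δ·Π!·Σ² = 1/5  (sign +1)
combine: 4πI² = 45·2/15·1/5 = 6/5
take √, sign +1: I = 0.30901936

0.309019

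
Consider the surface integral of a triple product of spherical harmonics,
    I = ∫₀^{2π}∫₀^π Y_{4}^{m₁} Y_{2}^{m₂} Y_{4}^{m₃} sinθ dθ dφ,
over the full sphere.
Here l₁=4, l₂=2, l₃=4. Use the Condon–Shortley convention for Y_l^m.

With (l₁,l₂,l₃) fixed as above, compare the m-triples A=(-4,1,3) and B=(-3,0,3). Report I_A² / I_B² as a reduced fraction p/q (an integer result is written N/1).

Shared (l₁,l₂,l₃)=(4,2,4): N and (l;000)² cancel in I_A²/I_B².
A: Δ = 2!·6!·2!/11! = 1/13860; Racah Σ t=2..2: t=2:+1/1440 = 1/1440; ⇒ 3j(4 2 4; -4 1 3)² = 7/165, sgn -1
B: Δ = 2!·6!·2!/11! = 1/13860; Racah Σ t=1..2: t=1:−1/720 t=2:+1/480 = 1/1440; ⇒ 3j(4 2 4; -3 0 3)² = 7/1980, sgn -1
I_A²/I_B² = (7/165)/(7/1980) = 12/1

12/1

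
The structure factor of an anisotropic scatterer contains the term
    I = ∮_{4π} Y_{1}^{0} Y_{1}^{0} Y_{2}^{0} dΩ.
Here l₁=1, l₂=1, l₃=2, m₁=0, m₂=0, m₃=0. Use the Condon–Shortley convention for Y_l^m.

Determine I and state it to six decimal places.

Rules hold: Σm=0, L=4 even, 0≤2≤2.
N = 3·3·5 = 45
Δ = 0!·2!·2!/5! = 1/30
Racah Σ t=0..0: t=0:+1/1 = 1/1
⇒ 3j(1 1 2; 0 0 0)² = 2/15, sgn +1
(m-triple is (0,0,0) — same symbol as above.)
4πI² = N·(3j₀)²·(3jₘ)² = 4/5
I = +1·√(0.8/4π) = 0.25231325

0.252313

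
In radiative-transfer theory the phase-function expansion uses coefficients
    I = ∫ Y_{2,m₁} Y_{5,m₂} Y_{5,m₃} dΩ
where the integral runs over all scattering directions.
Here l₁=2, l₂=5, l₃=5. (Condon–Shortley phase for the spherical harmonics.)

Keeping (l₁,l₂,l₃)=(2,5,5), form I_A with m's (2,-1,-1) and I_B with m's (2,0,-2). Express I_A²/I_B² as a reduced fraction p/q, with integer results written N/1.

15/14

l's match ⇒ only the (l;m) 3-j factors differ between A and B.
A: triangle coeff Δ(2,5,5) = 1/38610; Σ_t [0,0]: t=0:+1/2304 = 1/2304; (3j)²=5/143 [(2 5 5; 2 -1 -1)], sign=+1
B: triangle coeff Δ(2,5,5) = 1/38610; Σ_t [0,0]: t=0:+1/2880 = 1/2880; (3j)²=14/429 [(2 5 5; 2 0 -2)], sign=-1
I_A²/I_B² = (5/143)/(14/429) = 15/14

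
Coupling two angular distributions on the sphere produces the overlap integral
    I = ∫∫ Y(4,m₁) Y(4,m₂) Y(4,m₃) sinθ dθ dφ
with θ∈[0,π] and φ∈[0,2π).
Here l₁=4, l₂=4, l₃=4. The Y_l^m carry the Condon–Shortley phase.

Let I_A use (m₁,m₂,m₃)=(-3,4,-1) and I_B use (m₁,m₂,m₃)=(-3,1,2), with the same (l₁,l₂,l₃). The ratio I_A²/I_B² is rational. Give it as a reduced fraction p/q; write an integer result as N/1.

Same 4,4,4: normalisation and zero-m 3j drop out of the ratio.
A: Δ: 4! 4! 4! / 13! → 1/450450; sum: t=4:+1/3456 = 1/3456; 3j²(4 4 4; -3 4 -1) = Δ·Π!·Σ² = 35/1287  (sign -1)
B: Δ: 4! 4! 4! / 13! → 1/450450; sum: t=3:−1/576 t=4:+1/864 = -1/1728; 3j²(4 4 4; -3 1 2) = Δ·Π!·Σ² = 5/1287  (sign -1)
I_A²/I_B² = (35/1287)/(5/1287) = 7/1

7/1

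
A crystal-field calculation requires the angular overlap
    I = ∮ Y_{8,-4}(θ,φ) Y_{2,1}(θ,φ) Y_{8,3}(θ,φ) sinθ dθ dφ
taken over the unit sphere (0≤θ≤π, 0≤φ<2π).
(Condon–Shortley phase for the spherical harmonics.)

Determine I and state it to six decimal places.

0.146979

m-sum 0 ✓  L=18 even ✓  6≤8≤10 ✓
Π(2lᵢ+1) = 17×5×17 = 1445
triangle coeff Δ(8,2,8) = 1/348840
Σ_t [0,2]: t=0:+1/116121600 t=1:−1/25401600 t=2:+1/116121600 = -1/45158400
(3j)²=24/1615 [(8 2 8; 0 0 0)], sign=-1
Σ_t [1,2]: t=1:−1/479001600 t=2:+1/174182400 = 1/273715200
(3j)²=49/3876 [(8 2 8; -4 1 3)], sign=-1
⇒ 4πI² = 98/361
I = (+1)√(98/361/(4π)) = 0.14697873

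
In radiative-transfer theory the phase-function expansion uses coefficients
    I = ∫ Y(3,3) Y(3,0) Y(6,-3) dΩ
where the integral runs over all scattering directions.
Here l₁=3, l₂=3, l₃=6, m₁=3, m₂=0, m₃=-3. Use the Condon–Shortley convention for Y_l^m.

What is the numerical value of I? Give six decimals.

Checks pass: Σm=0; 12 even; l₃=6∈[0,6].
(2·3+1)(2·3+1)(2·6+1) = 637
Δ: 0! 6! 6! / 13! → 1/12012
sum: t=0:+1/1296 = 1/1296
3j²(3 3 6; 0 0 0) = Δ·Π!·Σ² = 100/3003  (sign +1)
sum: t=0:+1/25920 = 1/25920
3j²(3 3 6; 3 0 -3) = Δ·Π!·Σ² = 1/143  (sign -1)
combine: 4πI² = 637·100/3003·1/143 = 700/4719
take √, sign -1: I = -0.10864734

-0.108647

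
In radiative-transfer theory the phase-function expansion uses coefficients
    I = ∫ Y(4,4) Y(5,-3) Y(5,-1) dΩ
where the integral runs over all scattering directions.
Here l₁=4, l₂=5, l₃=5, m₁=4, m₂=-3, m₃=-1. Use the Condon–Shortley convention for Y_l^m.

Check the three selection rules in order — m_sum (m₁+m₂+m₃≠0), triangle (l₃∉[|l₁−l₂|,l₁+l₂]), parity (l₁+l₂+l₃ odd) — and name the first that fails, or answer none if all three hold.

Σmᵢ = 0  ✓
l₃∈[|l₁−l₂|,l₁+l₂]=[1,9], have l₃=5  ✓
Σlᵢ = 14 ⇒ even  ✓

none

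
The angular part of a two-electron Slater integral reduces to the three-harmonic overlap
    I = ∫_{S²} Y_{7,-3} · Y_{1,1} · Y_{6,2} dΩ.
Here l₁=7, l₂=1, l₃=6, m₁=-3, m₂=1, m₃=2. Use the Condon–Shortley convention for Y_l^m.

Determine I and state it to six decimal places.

-0.234717

m-sum 0 ✓  L=14 even ✓  6≤6≤8 ✓
Π(2lᵢ+1) = 15×3×13 = 585
triangle coeff Δ(7,1,6) = 1/1365
Σ_t [1,1]: t=1:−1/518400 = -1/518400
(3j)²=7/195 [(7 1 6; 0 0 0)], sign=-1
Σ_t [2,2]: t=2:+1/1935360 = 1/1935360
(3j)²=3/91 [(7 1 6; -3 1 2)], sign=+1
⇒ 4πI² = 9/13
I = (-1)√(9/13/(4π)) = -0.23471705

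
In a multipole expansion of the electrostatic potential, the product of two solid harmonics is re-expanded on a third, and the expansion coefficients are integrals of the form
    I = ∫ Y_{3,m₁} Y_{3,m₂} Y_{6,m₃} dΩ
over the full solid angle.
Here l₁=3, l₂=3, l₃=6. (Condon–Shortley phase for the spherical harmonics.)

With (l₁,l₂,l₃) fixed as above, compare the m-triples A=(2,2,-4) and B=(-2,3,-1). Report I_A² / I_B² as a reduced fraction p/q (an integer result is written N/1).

72/1

Same 3,3,6: normalisation and zero-m 3j drop out of the ratio.
A: Δ: 0! 6! 6! / 13! → 1/12012; sum: t=0:+1/14400 = 1/14400; 3j²(3 3 6; 2 2 -4) = Δ·Π!·Σ² = 6/143  (sign +1)
B: Δ: 0! 6! 6! / 13! → 1/12012; sum: t=0:+1/86400 = 1/86400; 3j²(3 3 6; -2 3 -1) = Δ·Π!·Σ² = 1/1716  (sign -1)
I_A²/I_B² = (6/143)/(1/1716) = 72/1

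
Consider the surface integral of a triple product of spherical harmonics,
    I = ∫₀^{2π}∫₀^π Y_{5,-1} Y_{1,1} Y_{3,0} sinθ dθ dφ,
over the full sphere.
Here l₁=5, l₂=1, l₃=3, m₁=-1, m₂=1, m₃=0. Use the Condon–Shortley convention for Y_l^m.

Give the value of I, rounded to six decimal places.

triangle: need 4≤l₃≤6, have 3; I=0

0.000000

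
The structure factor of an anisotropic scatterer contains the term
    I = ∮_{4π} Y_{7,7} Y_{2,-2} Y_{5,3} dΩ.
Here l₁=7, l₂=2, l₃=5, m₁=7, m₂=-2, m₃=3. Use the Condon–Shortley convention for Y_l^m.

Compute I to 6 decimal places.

0.000000

m-sum = 7 − 2 + 3 = 8 ≠ 0 ⇒ I = 0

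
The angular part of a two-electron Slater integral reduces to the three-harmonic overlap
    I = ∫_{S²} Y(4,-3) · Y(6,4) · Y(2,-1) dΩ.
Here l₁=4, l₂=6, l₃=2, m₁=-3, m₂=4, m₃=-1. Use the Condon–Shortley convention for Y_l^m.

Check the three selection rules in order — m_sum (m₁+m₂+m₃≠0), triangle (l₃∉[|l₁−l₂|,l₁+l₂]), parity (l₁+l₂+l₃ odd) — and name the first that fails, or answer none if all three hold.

none

m₁+m₂+m₃ = -3 + 4 − 1 = 0  ✓
triangle: |4−6|=2 ≤ l₃=2 ≤ 4+6=10  ✓
parity: l₁+l₂+l₃ = 12 is even  ✓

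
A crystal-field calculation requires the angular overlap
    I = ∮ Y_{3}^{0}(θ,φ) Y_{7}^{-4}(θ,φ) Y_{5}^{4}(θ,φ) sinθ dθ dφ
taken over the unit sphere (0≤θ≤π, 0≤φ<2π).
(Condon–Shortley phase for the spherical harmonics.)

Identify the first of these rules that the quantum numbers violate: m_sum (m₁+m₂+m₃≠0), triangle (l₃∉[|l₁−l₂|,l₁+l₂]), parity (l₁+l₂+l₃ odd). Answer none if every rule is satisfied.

parity

m₁+m₂+m₃ = 0 − 4 + 4 = 0  ✓
triangle: |3−7|=4 ≤ l₃=5 ≤ 3+7=10  ✓
parity: l₁+l₂+l₃ = 15 is odd  ✗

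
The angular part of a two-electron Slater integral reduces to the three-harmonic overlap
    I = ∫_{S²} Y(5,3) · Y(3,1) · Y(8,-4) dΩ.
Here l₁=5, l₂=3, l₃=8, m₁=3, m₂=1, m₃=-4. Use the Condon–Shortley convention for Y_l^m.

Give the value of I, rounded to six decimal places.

0.228801

Checks pass: Σm=0; 16 even; l₃=8∈[2,8].
(2·5+1)(2·3+1)(2·8+1) = 1309
Δ: 0! 10! 6! / 17! → 1/136136
sum: t=0:+1/518400 = 1/518400
3j²(5 3 8; 0 0 0) = Δ·Π!·Σ² = 56/2431  (sign +1)
sum: t=0:+1/3870720 = 1/3870720
3j²(5 3 8; 3 1 -4) = Δ·Π!·Σ² = 135/6188  (sign +1)
combine: 4πI² = 1309·56/2431·135/6188 = 1890/2873
take √, sign +1: I = 0.22880113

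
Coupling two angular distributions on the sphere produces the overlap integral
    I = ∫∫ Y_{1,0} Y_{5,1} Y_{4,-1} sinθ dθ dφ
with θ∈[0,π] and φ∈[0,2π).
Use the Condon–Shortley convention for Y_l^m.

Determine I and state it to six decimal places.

Checks pass: Σm=0; 10 even; l₃=4∈[4,6].
(2·1+1)(2·5+1)(2·4+1) = 297
Δ: 2! 0! 8! / 11! → 1/495
sum: t=1:−1/576 = -1/576
3j²(1 5 4; 0 0 0) = Δ·Π!·Σ² = 5/99  (sign -1)
sum: t=1:−1/720 = -1/720
3j²(1 5 4; 0 1 -1) = Δ·Π!·Σ² = 8/165  (sign +1)
combine: 4πI² = 297·5/99·8/165 = 8/11
take √, sign -1: I = -0.24057125

-0.240571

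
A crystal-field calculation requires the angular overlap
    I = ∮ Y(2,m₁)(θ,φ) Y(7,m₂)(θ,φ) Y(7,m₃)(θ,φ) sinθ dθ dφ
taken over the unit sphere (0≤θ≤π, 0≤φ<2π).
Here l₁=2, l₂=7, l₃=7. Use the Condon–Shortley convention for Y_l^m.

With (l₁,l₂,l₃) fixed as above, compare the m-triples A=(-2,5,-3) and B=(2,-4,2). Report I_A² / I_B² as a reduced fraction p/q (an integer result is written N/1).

Same 2,7,7: normalisation and zero-m 3j drop out of the ratio.
A: Δ: 2! 2! 12! / 17! → 1/185640; sum: t=2:+1/29030400 = 1/29030400; 3j²(2 7 7; -2 5 -3) = Δ·Π!·Σ² = 99/7735  (sign +1)
B: Δ: 2! 2! 12! / 17! → 1/185640; sum: t=0:+1/8709120 = 1/8709120; 3j²(2 7 7; 2 -4 2) = Δ·Π!·Σ² = 55/3094  (sign -1)
I_A²/I_B² = (99/7735)/(55/3094) = 18/25

18/25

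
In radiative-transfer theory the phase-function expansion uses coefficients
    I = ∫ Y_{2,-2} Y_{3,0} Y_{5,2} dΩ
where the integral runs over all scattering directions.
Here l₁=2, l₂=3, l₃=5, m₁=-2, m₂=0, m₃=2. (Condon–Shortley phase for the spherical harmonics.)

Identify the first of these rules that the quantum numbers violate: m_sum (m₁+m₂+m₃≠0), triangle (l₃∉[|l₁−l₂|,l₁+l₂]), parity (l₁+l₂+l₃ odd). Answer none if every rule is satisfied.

none

azimuthal sum: -2 + 0 + 2 = 0  ✓
1 ≤ 5 ≤ 5 (triangle on l)  ✓
L = 2 + 3 + 5 = 10 (even)  ✓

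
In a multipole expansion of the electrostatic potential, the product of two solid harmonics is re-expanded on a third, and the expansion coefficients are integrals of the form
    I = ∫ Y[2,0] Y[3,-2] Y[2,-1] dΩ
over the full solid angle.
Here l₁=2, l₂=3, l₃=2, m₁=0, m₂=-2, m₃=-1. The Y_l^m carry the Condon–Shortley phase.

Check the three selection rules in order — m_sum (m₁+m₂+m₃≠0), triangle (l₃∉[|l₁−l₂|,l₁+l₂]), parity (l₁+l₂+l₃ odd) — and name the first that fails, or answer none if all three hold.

Σmᵢ = -3  ✗
l₃∈[|l₁−l₂|,l₁+l₂]=[1,5], have l₃=2
Σlᵢ = 7 ⇒ odd

m_sum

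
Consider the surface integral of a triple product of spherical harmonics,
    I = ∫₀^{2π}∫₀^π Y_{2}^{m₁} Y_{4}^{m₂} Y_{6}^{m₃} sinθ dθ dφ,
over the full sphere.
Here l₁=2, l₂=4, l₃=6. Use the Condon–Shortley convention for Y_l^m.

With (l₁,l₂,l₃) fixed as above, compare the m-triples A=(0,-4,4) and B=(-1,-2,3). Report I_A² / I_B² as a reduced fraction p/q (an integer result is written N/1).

5/28

l's match ⇒ only the (l;m) 3-j factors differ between A and B.
A: triangle coeff Δ(2,4,6) = 1/6435; Σ_t [0,0]: t=0:+1/161280 = 1/161280; (3j)²=1/143 [(2 4 6; 0 -4 4)], sign=+1
B: triangle coeff Δ(2,4,6) = 1/6435; Σ_t [0,0]: t=0:+1/8640 = 1/8640; (3j)²=28/715 [(2 4 6; -1 -2 3)], sign=-1
I_A²/I_B² = (1/143)/(28/715) = 5/28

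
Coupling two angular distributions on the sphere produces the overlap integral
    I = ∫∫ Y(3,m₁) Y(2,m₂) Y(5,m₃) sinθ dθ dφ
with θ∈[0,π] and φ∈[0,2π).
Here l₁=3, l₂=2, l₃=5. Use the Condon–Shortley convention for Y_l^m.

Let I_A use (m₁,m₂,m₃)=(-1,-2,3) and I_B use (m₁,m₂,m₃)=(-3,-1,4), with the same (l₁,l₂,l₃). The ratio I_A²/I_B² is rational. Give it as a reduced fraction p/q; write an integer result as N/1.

5/6

l's match ⇒ only the (l;m) 3-j factors differ between A and B.
A: triangle coeff Δ(3,2,5) = 1/2310; Σ_t [0,0]: t=0:+1/1152 = 1/1152; (3j)²=1/33 [(3 2 5; -1 -2 3)], sign=+1
B: triangle coeff Δ(3,2,5) = 1/2310; Σ_t [0,0]: t=0:+1/4320 = 1/4320; (3j)²=2/55 [(3 2 5; -3 -1 4)], sign=-1
I_A²/I_B² = (1/33)/(2/55) = 5/6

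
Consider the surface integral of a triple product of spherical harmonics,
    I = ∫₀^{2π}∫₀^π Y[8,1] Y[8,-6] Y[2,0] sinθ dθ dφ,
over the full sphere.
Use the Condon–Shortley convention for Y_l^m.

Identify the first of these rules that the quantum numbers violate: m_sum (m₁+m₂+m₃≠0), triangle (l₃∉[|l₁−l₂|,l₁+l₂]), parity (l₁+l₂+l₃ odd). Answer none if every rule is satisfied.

m_sum

Σmᵢ = -5  ✗
l₃∈[|l₁−l₂|,l₁+l₂]=[0,16], have l₃=2
Σlᵢ = 18 ⇒ even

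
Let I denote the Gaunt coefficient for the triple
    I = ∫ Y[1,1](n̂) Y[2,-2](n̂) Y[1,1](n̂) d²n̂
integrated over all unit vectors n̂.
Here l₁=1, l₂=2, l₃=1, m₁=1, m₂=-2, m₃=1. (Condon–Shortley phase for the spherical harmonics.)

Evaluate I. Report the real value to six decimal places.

0.309019

Checks pass: Σm=0; 4 even; l₃=1∈[1,3].
(2·1+1)(2·2+1)(2·1+1) = 45
Δ: 2! 0! 2! / 5! → 1/30
sum: t=1:−1/1 = -1/1
3j²(1 2 1; 0 0 0) = Δ·Π!·Σ² = 2/15  (sign +1)
sum: t=0:+1/4 = 1/4
3j²(1 2 1; 1 -2 1) = Δ·Π!·Σ² = 1/5  (sign +1)
combine: 4πI² = 45·2/15·1/5 = 6/5
take √, sign +1: I = 0.30901936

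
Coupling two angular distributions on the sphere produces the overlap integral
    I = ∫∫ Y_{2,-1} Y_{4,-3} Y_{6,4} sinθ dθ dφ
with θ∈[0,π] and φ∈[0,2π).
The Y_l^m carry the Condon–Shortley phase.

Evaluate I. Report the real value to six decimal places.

0.246389

Rules hold: Σm=0, L=12 even, 2≤6≤6.
N = 5·9·13 = 585
Δ = 0!·4!·8!/13! = 1/6435
Racah Σ t=0..0: t=0:+1/2304 = 1/2304
⇒ 3j(2 4 6; 0 0 0)² = 5/143, sgn +1
Racah Σ t=0..0: t=0:+1/30240 = 1/30240
⇒ 3j(2 4 6; -1 -3 4)² = 16/429, sgn +1
4πI² = N·(3j₀)²·(3jₘ)² = 1200/1573
I = +1·√(0.762873/4π) = 0.24638901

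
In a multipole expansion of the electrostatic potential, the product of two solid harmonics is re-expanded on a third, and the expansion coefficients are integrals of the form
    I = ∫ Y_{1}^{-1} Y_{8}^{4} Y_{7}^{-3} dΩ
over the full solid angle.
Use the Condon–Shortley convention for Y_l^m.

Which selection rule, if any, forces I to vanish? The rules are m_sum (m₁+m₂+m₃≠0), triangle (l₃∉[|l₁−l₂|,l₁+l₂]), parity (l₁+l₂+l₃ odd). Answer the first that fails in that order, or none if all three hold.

none

azimuthal sum: -1 + 4 − 3 = 0  ✓
7 ≤ 7 ≤ 9 (triangle on l)  ✓
L = 1 + 8 + 7 = 16 (even)  ✓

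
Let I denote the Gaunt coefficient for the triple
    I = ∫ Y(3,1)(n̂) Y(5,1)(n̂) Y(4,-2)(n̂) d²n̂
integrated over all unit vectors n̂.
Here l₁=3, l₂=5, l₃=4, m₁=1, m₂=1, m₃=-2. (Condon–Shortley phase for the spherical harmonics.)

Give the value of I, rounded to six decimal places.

0.106335

m-sum 0 ✓  L=12 even ✓  2≤4≤8 ✓
Π(2lᵢ+1) = 7×11×9 = 693
triangle coeff Δ(3,5,4) = 1/180180
Σ_t [1,3]: t=1:−1/576 t=2:+1/144 t=3:−1/576 = 1/288
(3j)²=20/1001 [(3 5 4; 0 0 0)], sign=+1
Σ_t [0,2]: t=0:+1/34560 t=1:−1/720 t=2:+1/384 = 43/34560
(3j)²=1849/180180 [(3 5 4; 1 1 -2)], sign=+1
⇒ 4πI² = 1849/13013
I = (+1)√(1849/13013/(4π)) = 0.10633465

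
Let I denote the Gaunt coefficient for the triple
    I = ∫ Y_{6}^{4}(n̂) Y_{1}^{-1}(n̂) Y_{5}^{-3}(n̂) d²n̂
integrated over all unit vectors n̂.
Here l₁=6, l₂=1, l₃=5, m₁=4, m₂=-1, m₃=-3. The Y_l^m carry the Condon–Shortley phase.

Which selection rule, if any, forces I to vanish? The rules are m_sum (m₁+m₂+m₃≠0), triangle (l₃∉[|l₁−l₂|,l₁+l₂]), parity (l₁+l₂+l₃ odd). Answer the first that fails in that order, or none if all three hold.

none

m₁+m₂+m₃ = 4 − 1 − 3 = 0  ✓
triangle: |6−1|=5 ≤ l₃=5 ≤ 6+1=7  ✓
parity: l₁+l₂+l₃ = 12 is even  ✓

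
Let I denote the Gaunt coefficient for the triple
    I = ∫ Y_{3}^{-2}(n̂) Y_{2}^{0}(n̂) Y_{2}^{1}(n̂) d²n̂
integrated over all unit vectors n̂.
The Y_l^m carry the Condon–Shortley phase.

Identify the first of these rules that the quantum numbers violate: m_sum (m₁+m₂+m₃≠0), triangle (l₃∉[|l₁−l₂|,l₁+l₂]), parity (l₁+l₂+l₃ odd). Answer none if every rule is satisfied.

m₁+m₂+m₃ = -2 + 0 + 1 = -1  ✗
triangle: |3−2|=1 ≤ l₃=2 ≤ 3+2=5
parity: l₁+l₂+l₃ = 7 is odd

m_sum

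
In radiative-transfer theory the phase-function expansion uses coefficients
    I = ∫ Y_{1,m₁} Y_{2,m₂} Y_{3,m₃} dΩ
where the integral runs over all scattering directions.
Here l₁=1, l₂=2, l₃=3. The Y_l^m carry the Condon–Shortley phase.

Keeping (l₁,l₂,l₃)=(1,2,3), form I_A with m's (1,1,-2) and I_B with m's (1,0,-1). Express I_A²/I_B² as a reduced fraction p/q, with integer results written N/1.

Same 1,2,3: normalisation and zero-m 3j drop out of the ratio.
A: Δ: 0! 2! 4! / 7! → 1/105; sum: t=0:+1/12 = 1/12; 3j²(1 2 3; 1 1 -2) = Δ·Π!·Σ² = 2/21  (sign -1)
B: Δ: 0! 2! 4! / 7! → 1/105; sum: t=0:+1/8 = 1/8; 3j²(1 2 3; 1 0 -1) = Δ·Π!·Σ² = 2/35  (sign +1)
I_A²/I_B² = (2/21)/(2/35) = 5/3

5/3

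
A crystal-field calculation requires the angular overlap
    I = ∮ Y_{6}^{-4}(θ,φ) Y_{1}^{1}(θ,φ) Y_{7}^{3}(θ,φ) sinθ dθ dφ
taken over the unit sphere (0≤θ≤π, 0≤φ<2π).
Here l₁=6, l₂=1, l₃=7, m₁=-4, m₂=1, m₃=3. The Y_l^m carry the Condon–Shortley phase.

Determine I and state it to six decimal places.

-0.085707

Checks pass: Σm=0; 14 even; l₃=7∈[5,7].
(2·6+1)(2·1+1)(2·7+1) = 585
Δ: 0! 12! 2! / 15! → 1/1365
sum: t=0:+1/518400 = 1/518400
3j²(6 1 7; 0 0 0) = Δ·Π!·Σ² = 7/195  (sign -1)
sum: t=0:+1/14515200 = 1/14515200
3j²(6 1 7; -4 1 3) = Δ·Π!·Σ² = 2/455  (sign +1)
combine: 4πI² = 585·7/195·2/455 = 6/65
take √, sign -1: I = -0.08570655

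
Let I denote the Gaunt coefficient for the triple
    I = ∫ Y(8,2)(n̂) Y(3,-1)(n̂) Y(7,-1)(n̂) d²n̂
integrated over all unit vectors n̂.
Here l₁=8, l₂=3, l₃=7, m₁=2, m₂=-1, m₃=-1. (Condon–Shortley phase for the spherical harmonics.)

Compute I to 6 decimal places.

0.115043

Checks pass: Σm=0; 18 even; l₃=7∈[5,11].
(2·8+1)(2·3+1)(2·7+1) = 1785
Δ: 4! 12! 2! / 19! → 1/5290740
sum: t=1:−1/7257600 t=2:+1/2073600 t=3:−1/7257600 = 1/4838400
3j²(8 3 7; 0 0 0) = Δ·Π!·Σ² = 252/20995  (sign -1)
sum: t=0:+1/24883200 t=1:−1/3628800 t=2:+1/7741440 = -37/348364800
3j²(8 3 7; 2 -1 -1) = Δ·Π!·Σ² = 1369/176358  (sign -1)
combine: 4πI² = 1785·252/20995·1369/176358 = 172494/1037153
take √, sign +1: I = 0.11504312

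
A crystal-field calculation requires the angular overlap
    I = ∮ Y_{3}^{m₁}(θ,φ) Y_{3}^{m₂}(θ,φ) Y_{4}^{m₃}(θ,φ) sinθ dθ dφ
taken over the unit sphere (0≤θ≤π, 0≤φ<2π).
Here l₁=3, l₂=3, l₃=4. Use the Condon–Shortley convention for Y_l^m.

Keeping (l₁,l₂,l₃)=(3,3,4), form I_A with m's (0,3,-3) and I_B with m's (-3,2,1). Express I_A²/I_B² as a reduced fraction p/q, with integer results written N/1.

Same 3,3,4: normalisation and zero-m 3j drop out of the ratio.
A: Δ: 2! 4! 4! / 11! → 1/34650; sum: t=2:+1/288 = 1/288; 3j²(3 3 4; 0 3 -3) = Δ·Π!·Σ² = 1/22  (sign -1)
B: Δ: 2! 4! 4! / 11! → 1/34650; sum: t=2:+1/288 = 1/288; 3j²(3 3 4; -3 2 1) = Δ·Π!·Σ² = 5/231  (sign -1)
I_A²/I_B² = (1/22)/(5/231) = 21/10

21/10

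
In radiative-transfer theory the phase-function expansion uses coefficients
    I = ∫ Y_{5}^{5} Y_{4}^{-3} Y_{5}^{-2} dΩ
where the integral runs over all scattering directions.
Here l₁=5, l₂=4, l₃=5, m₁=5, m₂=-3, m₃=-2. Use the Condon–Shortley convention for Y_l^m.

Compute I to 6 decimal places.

Checks pass: Σm=0; 14 even; l₃=5∈[1,9].
(2·5+1)(2·4+1)(2·5+1) = 1089
Δ: 4! 6! 4! / 15! → 1/3153150
sum: t=0:+1/69120 t=1:−1/1728 t=2:+1/576 t=3:−1/1728 t=4:+1/69120 = 7/11520
3j²(5 4 5; 0 0 0) = Δ·Π!·Σ² = 2/143  (sign -1)
sum: t=0:+1/103680 = 1/103680
3j²(5 4 5; 5 -3 -2) = Δ·Π!·Σ² = 7/429  (sign -1)
combine: 4πI² = 1089·2/143·7/429 = 42/169
take √, sign +1: I = 0.14062948

0.140629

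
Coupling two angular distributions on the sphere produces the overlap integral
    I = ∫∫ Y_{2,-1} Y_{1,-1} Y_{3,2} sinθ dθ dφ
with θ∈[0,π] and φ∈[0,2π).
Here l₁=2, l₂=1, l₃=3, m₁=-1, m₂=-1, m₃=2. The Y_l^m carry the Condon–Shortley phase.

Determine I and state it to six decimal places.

0.261169

m-sum 0 ✓  L=6 even ✓  1≤3≤3 ✓
Π(2lᵢ+1) = 5×3×7 = 105
triangle coeff Δ(2,1,3) = 1/105
Σ_t [0,0]: t=0:+1/4 = 1/4
(3j)²=3/35 [(2 1 3; 0 0 0)], sign=-1
Σ_t [0,0]: t=0:+1/12 = 1/12
(3j)²=2/21 [(2 1 3; -1 -1 2)], sign=-1
⇒ 4πI² = 6/7
I = (+1)√(6/7/(4π)) = 0.26116903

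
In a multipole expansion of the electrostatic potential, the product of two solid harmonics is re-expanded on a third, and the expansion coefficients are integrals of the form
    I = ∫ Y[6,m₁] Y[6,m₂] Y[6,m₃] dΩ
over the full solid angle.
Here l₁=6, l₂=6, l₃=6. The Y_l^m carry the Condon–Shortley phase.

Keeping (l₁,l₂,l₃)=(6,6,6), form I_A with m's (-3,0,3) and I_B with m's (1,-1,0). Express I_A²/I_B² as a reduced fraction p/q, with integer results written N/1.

Same 6,6,6: normalisation and zero-m 3j drop out of the ratio.
A: Δ: 6! 6! 6! / 19! → 1/325909584; sum: t=3:−1/933120 t=4:+1/276480 t=5:−1/691200 t=6:+1/18662400 = 43/37324800; 3j²(6 6 6; -3 0 3) = Δ·Π!·Σ² = 1849/184756  (sign -1)
B: Δ: 6! 6! 6! / 19! → 1/325909584; sum: t=0:+1/10368000 t=1:−1/276480 t=2:+1/62208 t=3:−1/82944 t=4:+1/691200 t=5:−1/62208000 = 1/518400; 3j²(6 6 6; 1 -1 0) = Δ·Π!·Σ² = 100/46189  (sign +1)
I_A²/I_B² = (1849/184756)/(100/46189) = 1849/400

1849/400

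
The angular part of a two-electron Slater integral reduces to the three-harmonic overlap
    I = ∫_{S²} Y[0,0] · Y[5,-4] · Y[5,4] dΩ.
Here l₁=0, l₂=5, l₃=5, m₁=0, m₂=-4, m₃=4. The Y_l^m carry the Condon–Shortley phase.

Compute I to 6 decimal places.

m-sum 0 ✓  L=10 even ✓  5≤5≤5 ✓
Π(2lᵢ+1) = 1×11×11 = 121
triangle coeff Δ(0,5,5) = 1/11
Σ_t [0,0]: t=0:+1/14400 = 1/14400
(3j)²=1/11 [(0 5 5; 0 0 0)], sign=-1
Σ_t [0,0]: t=0:+1/362880 = 1/362880
(3j)²=1/11 [(0 5 5; 0 -4 4)], sign=-1
⇒ 4πI² = 1/1
I = (+1)√(1/1/(4π)) = 0.28209479

0.282095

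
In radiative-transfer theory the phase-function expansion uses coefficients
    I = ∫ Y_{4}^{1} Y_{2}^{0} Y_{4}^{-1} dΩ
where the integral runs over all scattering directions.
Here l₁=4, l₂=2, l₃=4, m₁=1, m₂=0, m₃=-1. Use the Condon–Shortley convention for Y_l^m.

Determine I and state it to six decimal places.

-0.139264

Rules hold: Σm=0, L=10 even, 2≤4≤6.
N = 9·5·9 = 405
Δ = 2!·6!·2!/11! = 1/13860
Racah Σ t=0..2: t=0:+1/192 t=1:−1/36 t=2:+1/192 = -5/288
⇒ 3j(4 2 4; 0 0 0)² = 20/693, sgn -1
Racah Σ t=0..2: t=0:+1/144 t=1:−1/48 t=2:+1/480 = -17/1440
⇒ 3j(4 2 4; 1 0 -1)² = 289/13860, sgn +1
4πI² = N·(3j₀)²·(3jₘ)² = 1445/5929
I = -1·√(0.243717/4π) = -0.13926381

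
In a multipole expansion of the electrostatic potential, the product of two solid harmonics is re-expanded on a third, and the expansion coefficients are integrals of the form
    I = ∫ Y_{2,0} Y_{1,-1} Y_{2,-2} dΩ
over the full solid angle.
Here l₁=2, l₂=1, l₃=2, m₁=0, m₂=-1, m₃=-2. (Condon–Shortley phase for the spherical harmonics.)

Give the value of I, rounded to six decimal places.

Σmᵢ = -3 ≠ 0, so the φ-integral vanishes; I = 0

0.000000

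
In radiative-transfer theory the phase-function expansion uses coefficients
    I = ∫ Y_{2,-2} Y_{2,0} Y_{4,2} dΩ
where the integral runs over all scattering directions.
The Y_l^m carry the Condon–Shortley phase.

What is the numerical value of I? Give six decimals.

Rules hold: Σm=0, L=8 even, 0≤4≤4.
N = 5·5·9 = 225
Δ = 0!·4!·4!/9! = 1/630
Racah Σ t=0..0: t=0:+1/16 = 1/16
⇒ 3j(2 2 4; 0 0 0)² = 2/35, sgn +1
Racah Σ t=0..0: t=0:+1/96 = 1/96
⇒ 3j(2 2 4; -2 0 2)² = 1/42, sgn +1
4πI² = N·(3j₀)²·(3jₘ)² = 15/49
I = +1·√(0.306122/4π) = 0.15607835

0.156078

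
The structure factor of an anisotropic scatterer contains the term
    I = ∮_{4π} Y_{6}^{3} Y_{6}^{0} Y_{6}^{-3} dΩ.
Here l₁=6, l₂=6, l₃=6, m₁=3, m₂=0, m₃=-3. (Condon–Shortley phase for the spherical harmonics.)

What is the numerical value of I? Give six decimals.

Rules hold: Σm=0, L=18 even, 0≤6≤12.
N = 13·13·13 = 2197
Δ = 6!·6!·6!/19! = 1/325909584
Racah Σ t=0..6: t=0:+1/373248000 t=1:−1/1728000 t=2:+1/110592 t=3:−1/46656 t=4:+1/110592 t=5:−1/1728000 t=6:+1/373248000 = -7/1555200
⇒ 3j(6 6 6; 0 0 0)² = 400/46189, sgn -1
Racah Σ t=0..3: t=0:+1/18662400 t=1:−1/691200 t=2:+1/276480 t=3:−1/933120 = 43/37324800
⇒ 3j(6 6 6; 3 0 -3)² = 1849/184756, sgn -1
4πI² = N·(3j₀)²·(3jₘ)² = 2403700/12623809
I = +1·√(0.19041/4π) = 0.12309488

0.123095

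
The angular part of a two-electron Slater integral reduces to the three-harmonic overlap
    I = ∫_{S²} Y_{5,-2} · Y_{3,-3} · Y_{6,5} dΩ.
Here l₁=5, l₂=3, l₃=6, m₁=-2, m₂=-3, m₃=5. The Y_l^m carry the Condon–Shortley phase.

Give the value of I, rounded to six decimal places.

0.169016

m-sum 0 ✓  L=14 even ✓  2≤6≤8 ✓
Π(2lᵢ+1) = 11×7×13 = 1001
triangle coeff Δ(5,3,6) = 1/675675
Σ_t [0,2]: t=0:+1/8640 t=1:−1/2304 t=2:+1/8640 = -7/34560
(3j)²=7/429 [(5 3 6; 0 0 0)], sign=-1
Σ_t [0,0]: t=0:+1/241920 = 1/241920
(3j)²=2/91 [(5 3 6; -2 -3 5)], sign=-1
⇒ 4πI² = 14/39
I = (+1)√(14/39/(4π)) = 0.16901560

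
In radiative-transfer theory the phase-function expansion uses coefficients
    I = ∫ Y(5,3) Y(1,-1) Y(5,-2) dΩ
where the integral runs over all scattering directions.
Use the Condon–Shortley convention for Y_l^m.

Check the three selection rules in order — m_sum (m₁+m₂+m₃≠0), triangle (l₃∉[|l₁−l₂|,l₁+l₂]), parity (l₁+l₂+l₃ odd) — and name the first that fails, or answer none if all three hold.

m₁+m₂+m₃ = 3 − 1 − 2 = 0  ✓
triangle: |5−1|=4 ≤ l₃=5 ≤ 5+1=6  ✓
parity: l₁+l₂+l₃ = 11 is odd  ✗

parity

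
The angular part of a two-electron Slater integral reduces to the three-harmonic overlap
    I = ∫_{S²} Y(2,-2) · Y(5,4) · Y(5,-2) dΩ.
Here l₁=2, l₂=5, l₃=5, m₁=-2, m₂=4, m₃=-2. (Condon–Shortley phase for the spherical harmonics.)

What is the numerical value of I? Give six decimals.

-0.137240

Rules hold: Σm=0, L=12 even, 3≤5≤7.
N = 5·11·11 = 605
Δ = 2!·2!·8!/13! = 1/38610
Racah Σ t=0..2: t=0:+1/2880 t=1:−1/576 t=2:+1/2880 = -1/960
⇒ 3j(2 5 5; 0 0 0)² = 10/429, sgn +1
Racah Σ t=2..2: t=2:+1/20160 = 1/20160
⇒ 3j(2 5 5; -2 4 -2)² = 12/715, sgn -1
4πI² = N·(3j₀)²·(3jₘ)² = 40/169
I = -1·√(0.236686/4π) = -0.13724032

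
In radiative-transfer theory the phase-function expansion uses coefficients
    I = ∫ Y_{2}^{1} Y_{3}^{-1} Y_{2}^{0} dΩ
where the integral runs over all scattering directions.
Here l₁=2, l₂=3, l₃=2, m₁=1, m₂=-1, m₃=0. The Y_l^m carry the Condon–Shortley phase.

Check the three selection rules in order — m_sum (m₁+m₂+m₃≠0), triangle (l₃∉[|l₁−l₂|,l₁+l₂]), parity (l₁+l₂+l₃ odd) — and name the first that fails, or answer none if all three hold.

azimuthal sum: 1 − 1 + 0 = 0  ✓
1 ≤ 2 ≤ 5 (triangle on l)  ✓
L = 2 + 3 + 2 = 7 (odd)  ✗

parity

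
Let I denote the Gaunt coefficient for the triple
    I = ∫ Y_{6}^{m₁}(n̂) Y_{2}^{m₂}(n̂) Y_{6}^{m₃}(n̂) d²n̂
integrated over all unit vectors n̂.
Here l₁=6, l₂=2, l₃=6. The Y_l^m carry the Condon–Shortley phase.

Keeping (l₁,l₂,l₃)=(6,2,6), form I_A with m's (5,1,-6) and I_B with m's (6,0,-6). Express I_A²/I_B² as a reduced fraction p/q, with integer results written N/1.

1/2

Same 6,2,6: normalisation and zero-m 3j drop out of the ratio.
A: Δ: 2! 10! 2! / 15! → 1/90090; sum: t=1:−1/7257600 = -1/7257600; 3j²(6 2 6; 5 1 -6) = Δ·Π!·Σ² = 11/455  (sign -1)
B: Δ: 2! 10! 2! / 15! → 1/90090; sum: t=0:+1/14515200 = 1/14515200; 3j²(6 2 6; 6 0 -6) = Δ·Π!·Σ² = 22/455  (sign +1)
I_A²/I_B² = (11/455)/(22/455) = 1/2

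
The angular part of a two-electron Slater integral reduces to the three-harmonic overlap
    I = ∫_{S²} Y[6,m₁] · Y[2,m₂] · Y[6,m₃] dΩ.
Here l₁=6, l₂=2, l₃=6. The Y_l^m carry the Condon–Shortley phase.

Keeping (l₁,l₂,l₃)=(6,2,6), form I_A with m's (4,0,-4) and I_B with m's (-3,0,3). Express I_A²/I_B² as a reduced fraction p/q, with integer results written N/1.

l's match ⇒ only the (l;m) 3-j factors differ between A and B.
A: triangle coeff Δ(6,2,6) = 1/90090; Σ_t [0,2]: t=0:+1/322560 t=1:−1/362880 t=2:+1/14515200 = 1/2419200; (3j)²=2/5005 [(6 2 6; 4 0 -4)], sign=+1
B: triangle coeff Δ(6,2,6) = 1/90090; Σ_t [0,2]: t=0:+1/1451520 t=1:−1/80640 t=2:+1/120960 = -1/290304; (3j)²=5/2002 [(6 2 6; -3 0 3)], sign=+1
I_A²/I_B² = (2/5005)/(5/2002) = 4/25

4/25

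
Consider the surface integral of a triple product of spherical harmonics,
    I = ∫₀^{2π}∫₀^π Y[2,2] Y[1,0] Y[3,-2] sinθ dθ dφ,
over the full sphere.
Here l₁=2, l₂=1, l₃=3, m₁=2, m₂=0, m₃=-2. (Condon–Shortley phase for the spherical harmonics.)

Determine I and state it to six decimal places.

0.184674

m-sum 0 ✓  L=6 even ✓  1≤3≤3 ✓
Π(2lᵢ+1) = 5×3×7 = 105
triangle coeff Δ(2,1,3) = 1/105
Σ_t [0,0]: t=0:+1/4 = 1/4
(3j)²=3/35 [(2 1 3; 0 0 0)], sign=-1
Σ_t [0,0]: t=0:+1/24 = 1/24
(3j)²=1/21 [(2 1 3; 2 0 -2)], sign=-1
⇒ 4πI² = 3/7
I = (+1)√(3/7/(4π)) = 0.18467439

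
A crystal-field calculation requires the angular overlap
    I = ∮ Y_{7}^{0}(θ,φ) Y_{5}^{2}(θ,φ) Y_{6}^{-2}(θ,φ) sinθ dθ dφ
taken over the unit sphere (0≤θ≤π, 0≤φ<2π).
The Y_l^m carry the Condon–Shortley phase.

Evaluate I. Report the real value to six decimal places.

Rules hold: Σm=0, L=18 even, 2≤6≤12.
N = 15·11·13 = 2145
Δ = 6!·8!·4!/19! = 1/174594420
Racah Σ t=1..5: t=1:−1/4147200 t=2:+1/207360 t=3:−1/82944 t=4:+1/207360 t=5:−1/4147200 = -1/345600
⇒ 3j(7 5 6; 0 0 0)² = 420/46189, sgn -1
Racah Σ t=3..6: t=3:−1/497664 t=4:+1/207360 t=5:−1/691200 t=6:+1/21772800 = 41/29030400
⇒ 3j(7 5 6; 0 2 -2)² = 11767/1385670, sgn +1
4πI² = N·(3j₀)²·(3jₘ)² = 2471070/14919047
I = -1·√(0.165632/4π) = -0.11480665

-0.114807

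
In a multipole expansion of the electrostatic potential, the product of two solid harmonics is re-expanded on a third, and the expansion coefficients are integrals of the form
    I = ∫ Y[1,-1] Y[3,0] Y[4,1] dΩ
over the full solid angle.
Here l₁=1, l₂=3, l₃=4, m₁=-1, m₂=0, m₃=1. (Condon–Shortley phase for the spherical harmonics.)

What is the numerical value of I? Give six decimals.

Checks pass: Σm=0; 8 even; l₃=4∈[2,4].
(2·1+1)(2·3+1)(2·4+1) = 189
Δ: 0! 2! 6! / 9! → 1/252
sum: t=0:+1/36 = 1/36
3j²(1 3 4; 0 0 0) = Δ·Π!·Σ² = 4/63  (sign +1)
sum: t=0:+1/72 = 1/72
3j²(1 3 4; -1 0 1) = Δ·Π!·Σ² = 5/126  (sign -1)
combine: 4πI² = 189·4/63·5/126 = 10/21
take √, sign -1: I = -0.19466390

-0.194664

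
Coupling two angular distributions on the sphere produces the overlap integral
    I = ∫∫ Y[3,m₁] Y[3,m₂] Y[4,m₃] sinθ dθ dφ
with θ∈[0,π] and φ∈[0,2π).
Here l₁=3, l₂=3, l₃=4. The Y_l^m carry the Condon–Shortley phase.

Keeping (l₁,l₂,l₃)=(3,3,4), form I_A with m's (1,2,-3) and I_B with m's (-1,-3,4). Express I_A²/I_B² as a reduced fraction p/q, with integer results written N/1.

1/3

Same 3,3,4: normalisation and zero-m 3j drop out of the ratio.
A: Δ: 2! 4! 4! / 11! → 1/34650; sum: t=1:−1/144 t=2:+1/288 = -1/288; 3j²(3 3 4; 1 2 -3) = Δ·Π!·Σ² = 1/99  (sign +1)
B: Δ: 2! 4! 4! / 11! → 1/34650; sum: t=0:+1/1152 = 1/1152; 3j²(3 3 4; -1 -3 4) = Δ·Π!·Σ² = 1/33  (sign +1)
I_A²/I_B² = (1/99)/(1/33) = 1/3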